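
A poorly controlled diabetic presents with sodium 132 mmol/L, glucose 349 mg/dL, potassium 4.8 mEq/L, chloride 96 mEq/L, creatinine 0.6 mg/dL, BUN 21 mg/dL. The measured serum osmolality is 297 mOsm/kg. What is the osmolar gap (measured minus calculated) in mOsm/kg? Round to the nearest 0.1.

6.1 mOsm/kg

Calculated osmolality = 2·Na + glucose/18 + BUN/2.8
= 2·132 + 349/18 + 21/2.8
= 264 + 19.39 + 7.50
= 290.89 mOsm/kg ≈ 290.9 mOsm/kg
Osmolar gap = measured − calculated = 297 − 290.9 = 6.1 mOsm/kg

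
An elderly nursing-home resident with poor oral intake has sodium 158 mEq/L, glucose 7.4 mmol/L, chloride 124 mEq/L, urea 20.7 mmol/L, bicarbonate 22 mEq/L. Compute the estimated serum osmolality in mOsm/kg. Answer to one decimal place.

344.1 mOsm/kg

Calculated osmolality = 2·Na + glucose + urea
= 2·158 + 7.4 + 20.7
= 316 + 7.40 + 20.70
= 344.1 mOsm/kg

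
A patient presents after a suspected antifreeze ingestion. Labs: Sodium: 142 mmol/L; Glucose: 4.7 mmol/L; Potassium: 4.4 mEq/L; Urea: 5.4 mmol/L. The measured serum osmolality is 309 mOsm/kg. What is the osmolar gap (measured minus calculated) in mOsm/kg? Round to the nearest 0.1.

14.9 mOsm/kg

Calculated osmolality = 2·Na + glucose + urea
= 2·142 + 4.7 + 5.4
= 284 + 4.70 + 5.40
= 294.1 mOsm/kg ≈ 294.1 mOsm/kg
Osmolar gap = measured − calculated = 309 − 294.1 = 14.9 mOsm/kg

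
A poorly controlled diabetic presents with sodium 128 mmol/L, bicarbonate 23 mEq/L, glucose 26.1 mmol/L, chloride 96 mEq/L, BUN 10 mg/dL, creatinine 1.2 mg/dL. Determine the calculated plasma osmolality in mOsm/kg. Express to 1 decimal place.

285.7 mOsm/kg

Calculated osmolality = 2·Na + glucose + BUN/2.8
= 2·128 + 26.1 + 10/2.8
= 256 + 26.10 + 3.57
= 285.67 mOsm/kg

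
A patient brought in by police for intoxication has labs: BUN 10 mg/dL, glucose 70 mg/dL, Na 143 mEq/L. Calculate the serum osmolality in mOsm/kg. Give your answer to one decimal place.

293.5 mOsm/kg

Calculated osmolality = 2·Na + glucose/18 + BUN/2.8
= 2·143 + 70/18 + 10/2.8
= 286 + 3.89 + 3.57
= 293.46 mOsm/kg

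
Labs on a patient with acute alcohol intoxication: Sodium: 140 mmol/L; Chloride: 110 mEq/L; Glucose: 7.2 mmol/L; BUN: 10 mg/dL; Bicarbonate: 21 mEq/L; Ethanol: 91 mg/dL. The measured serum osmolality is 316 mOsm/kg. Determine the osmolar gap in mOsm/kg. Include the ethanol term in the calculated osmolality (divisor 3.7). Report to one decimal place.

Calculated osmolality = 2·Na + glucose + BUN/2.8 + ethanol/3.7
= 2·140 + 7.2 + 10/2.8 + 91/3.7
= 280 + 7.20 + 3.57 + 24.59
= 315.36 mOsm/kg ≈ 315.4 mOsm/kg
Osmolar gap = measured − calculated = 316 − 315.4 = 0.6 mOsm/kg

0.6 mOsm/kg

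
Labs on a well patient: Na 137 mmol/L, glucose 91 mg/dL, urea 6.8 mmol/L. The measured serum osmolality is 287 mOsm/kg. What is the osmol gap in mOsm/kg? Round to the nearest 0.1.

1.1 mOsm/kg

Calculated osmolality = 2·Na + glucose/18 + urea
= 2·137 + 91/18 + 6.8
= 274 + 5.06 + 6.80
= 285.86 mOsm/kg ≈ 285.9 mOsm/kg
Osmolar gap = measured − calculated = 287 − 285.9 = 1.1 mOsm/kg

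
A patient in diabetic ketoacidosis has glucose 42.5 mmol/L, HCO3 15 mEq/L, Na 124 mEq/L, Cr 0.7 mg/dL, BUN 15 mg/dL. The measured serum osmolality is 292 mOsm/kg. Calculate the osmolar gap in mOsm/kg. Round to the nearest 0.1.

Calculated osmolality = 2·Na + glucose + BUN/2.8
= 2·124 + 42.5 + 15/2.8
= 248 + 42.50 + 5.36
= 295.86 mOsm/kg ≈ 295.9 mOsm/kg
Osmolar gap = measured − calculated = 292 − 295.9 = -3.9 mOsm/kg

-3.9 mOsm/kg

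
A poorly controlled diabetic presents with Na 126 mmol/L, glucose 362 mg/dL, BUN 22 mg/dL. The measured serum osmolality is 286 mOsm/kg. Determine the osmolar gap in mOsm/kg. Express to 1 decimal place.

6.0 mOsm/kg

Calculated osmolality = 2·Na + glucose/18 + BUN/2.8
= 2·126 + 362/18 + 22/2.8
= 252 + 20.11 + 7.86
= 279.97 mOsm/kg ≈ 280.0 mOsm/kg
Osmolar gap = measured − calculated = 286 − 280.0 = 6.0 mOsm/kg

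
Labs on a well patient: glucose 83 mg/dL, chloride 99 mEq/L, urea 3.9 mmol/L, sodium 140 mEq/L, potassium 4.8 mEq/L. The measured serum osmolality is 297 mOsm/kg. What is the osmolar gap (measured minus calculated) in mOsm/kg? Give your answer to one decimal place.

8.5 mOsm/kg

Calculated osmolality = 2·Na + glucose/18 + urea
= 2·140 + 83/18 + 3.9
= 280 + 4.61 + 3.90
= 288.51 mOsm/kg ≈ 288.5 mOsm/kg
Osmolar gap = measured − calculated = 297 − 288.5 = 8.5 mOsm/kg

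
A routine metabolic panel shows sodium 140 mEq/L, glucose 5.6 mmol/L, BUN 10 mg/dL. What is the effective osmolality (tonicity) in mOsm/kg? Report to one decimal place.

285.6 mOsm/kg

Effective osmolality excludes urea (freely permeant across cell membranes):
2·Na + glucose
= 2·140 + 5.6
= 280 + 5.6
= 285.6 mOsm/kg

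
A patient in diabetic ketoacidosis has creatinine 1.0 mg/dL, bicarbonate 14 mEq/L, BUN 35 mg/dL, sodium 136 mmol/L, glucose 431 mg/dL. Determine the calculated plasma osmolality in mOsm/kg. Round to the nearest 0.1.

Calculated osmolality = 2·Na + glucose/18 + BUN/2.8
= 2·136 + 431/18 + 35/2.8
= 272 + 23.94 + 12.50
= 308.44 mOsm/kg

308.4 mOsm/kg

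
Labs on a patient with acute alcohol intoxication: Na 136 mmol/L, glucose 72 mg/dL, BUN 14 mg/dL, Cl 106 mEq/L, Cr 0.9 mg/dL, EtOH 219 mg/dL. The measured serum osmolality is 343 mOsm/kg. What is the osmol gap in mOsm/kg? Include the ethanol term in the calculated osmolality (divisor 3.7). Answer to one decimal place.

2.8 mOsm/kg

Calculated osmolality = 2·Na + glucose/18 + BUN/2.8 + ethanol/3.7
= 2·136 + 72/18 + 14/2.8 + 219/3.7
= 272 + 4 + 5 + 59.19
= 340.19 mOsm/kg ≈ 340.2 mOsm/kg
Osmolar gap = measured − calculated = 343 − 340.2 = 2.8 mOsm/kg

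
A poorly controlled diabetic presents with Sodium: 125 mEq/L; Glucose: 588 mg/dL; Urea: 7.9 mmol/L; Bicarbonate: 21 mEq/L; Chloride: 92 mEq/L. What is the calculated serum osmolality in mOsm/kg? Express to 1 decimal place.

290.6 mOsm/kg

Calculated osmolality = 2·Na + glucose/18 + urea
= 2·125 + 588/18 + 7.9
= 250 + 32.67 + 7.90
= 290.57 mOsm/kg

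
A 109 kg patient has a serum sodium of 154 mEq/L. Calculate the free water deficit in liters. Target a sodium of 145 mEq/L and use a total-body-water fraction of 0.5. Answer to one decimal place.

TBW = 0.5 · 109 = 54.5 L
Free water deficit = TBW · (Na/145 − 1)
= 54.5 · (154/145 − 1)
= 54.5 · 0.0621
= 3.38 L

3.4 L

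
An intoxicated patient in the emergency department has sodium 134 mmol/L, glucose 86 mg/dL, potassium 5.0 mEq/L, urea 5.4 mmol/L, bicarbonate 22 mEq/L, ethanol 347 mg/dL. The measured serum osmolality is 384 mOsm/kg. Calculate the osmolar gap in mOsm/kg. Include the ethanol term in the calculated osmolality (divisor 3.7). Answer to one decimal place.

12.0 mOsm/kg

Calculated osmolality = 2·Na + glucose/18 + urea + ethanol/3.7
= 2·134 + 86/18 + 5.4 + 347/3.7
= 268 + 4.78 + 5.40 + 93.78
= 371.96 mOsm/kg ≈ 372.0 mOsm/kg
Osmolar gap = measured − calculated = 384 − 372.0 = 12.0 mOsm/kg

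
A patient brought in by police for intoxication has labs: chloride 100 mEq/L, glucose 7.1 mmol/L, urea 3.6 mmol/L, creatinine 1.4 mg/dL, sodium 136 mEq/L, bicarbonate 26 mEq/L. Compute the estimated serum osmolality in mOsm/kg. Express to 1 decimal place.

Calculated osmolality = 2·Na + glucose + urea
= 2·136 + 7.1 + 3.6
= 272 + 7.10 + 3.60
= 282.7 mOsm/kg

282.7 mOsm/kg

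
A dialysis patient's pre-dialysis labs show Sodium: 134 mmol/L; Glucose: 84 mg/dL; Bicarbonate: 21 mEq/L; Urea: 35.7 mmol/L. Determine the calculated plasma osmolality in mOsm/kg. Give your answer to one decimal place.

Calculated osmolality = 2·Na + glucose/18 + urea
= 2·134 + 84/18 + 35.7
= 268 + 4.67 + 35.70
= 308.37 mOsm/kg

308.4 mOsm/kg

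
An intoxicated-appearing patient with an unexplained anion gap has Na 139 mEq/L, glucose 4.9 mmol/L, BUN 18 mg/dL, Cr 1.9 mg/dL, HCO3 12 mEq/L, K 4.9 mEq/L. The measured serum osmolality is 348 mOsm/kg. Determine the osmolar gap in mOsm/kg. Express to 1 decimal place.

58.7 mOsm/kg

Calculated osmolality = 2·Na + glucose + BUN/2.8
= 2·139 + 4.9 + 18/2.8
= 278 + 4.90 + 6.43
= 289.33 mOsm/kg ≈ 289.3 mOsm/kg
Osmolar gap = measured − calculated = 348 − 289.3 = 58.7 mOsm/kg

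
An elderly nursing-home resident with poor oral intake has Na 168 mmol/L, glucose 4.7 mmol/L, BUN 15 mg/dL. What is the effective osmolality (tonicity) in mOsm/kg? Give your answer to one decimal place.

Effective osmolality excludes urea (freely permeant across cell membranes):
2·Na + glucose
= 2·168 + 4.7
= 336 + 4.7
= 340.7 mOsm/kg

340.7 mOsm/kg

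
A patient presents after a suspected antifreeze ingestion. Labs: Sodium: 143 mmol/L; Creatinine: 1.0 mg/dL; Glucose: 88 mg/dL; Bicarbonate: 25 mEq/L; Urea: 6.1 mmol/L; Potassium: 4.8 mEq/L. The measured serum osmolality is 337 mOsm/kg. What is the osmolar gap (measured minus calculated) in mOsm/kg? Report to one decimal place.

Calculated osmolality = 2·Na + glucose/18 + urea
= 2·143 + 88/18 + 6.1
= 286 + 4.89 + 6.10
= 296.99 mOsm/kg ≈ 297.0 mOsm/kg
Osmolar gap = measured − calculated = 337 − 297.0 = 40.0 mOsm/kg

40.0 mOsm/kg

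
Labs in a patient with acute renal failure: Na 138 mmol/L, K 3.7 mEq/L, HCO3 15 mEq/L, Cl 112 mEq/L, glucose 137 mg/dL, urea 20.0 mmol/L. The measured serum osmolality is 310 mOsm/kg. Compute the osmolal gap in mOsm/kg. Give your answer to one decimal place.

6.4 mOsm/kg

Calculated osmolality = 2·Na + glucose/18 + urea
= 2·138 + 137/18 + 20
= 276 + 7.61 + 20
= 303.61 mOsm/kg ≈ 303.6 mOsm/kg
Osmolar gap = measured − calculated = 310 − 303.6 = 6.4 mOsm/kg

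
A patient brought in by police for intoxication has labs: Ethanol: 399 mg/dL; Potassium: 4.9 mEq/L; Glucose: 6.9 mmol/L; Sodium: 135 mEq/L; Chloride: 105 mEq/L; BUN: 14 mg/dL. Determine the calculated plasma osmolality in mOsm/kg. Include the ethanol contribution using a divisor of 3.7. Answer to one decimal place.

Calculated osmolality = 2·Na + glucose + BUN/2.8 + ethanol/3.7
= 2·135 + 6.9 + 14/2.8 + 399/3.7
= 270 + 6.90 + 5 + 107.84
= 389.74 mOsm/kg

389.7 mOsm/kg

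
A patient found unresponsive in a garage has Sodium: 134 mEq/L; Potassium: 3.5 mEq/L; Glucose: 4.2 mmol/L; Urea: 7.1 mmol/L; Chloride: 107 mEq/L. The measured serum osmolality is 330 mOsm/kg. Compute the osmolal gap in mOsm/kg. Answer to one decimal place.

50.7 mOsm/kg

Calculated osmolality = 2·Na + glucose + urea
= 2·134 + 4.2 + 7.1
= 268 + 4.20 + 7.10
= 279.3 mOsm/kg ≈ 279.3 mOsm/kg
Osmolar gap = measured − calculated = 330 − 279.3 = 50.7 mOsm/kg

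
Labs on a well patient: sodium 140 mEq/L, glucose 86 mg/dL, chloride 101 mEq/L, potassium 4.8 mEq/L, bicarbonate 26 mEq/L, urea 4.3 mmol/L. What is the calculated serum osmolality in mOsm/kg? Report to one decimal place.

Calculated osmolality = 2·Na + glucose/18 + urea
= 2·140 + 86/18 + 4.3
= 280 + 4.78 + 4.30
= 289.08 mOsm/kg

289.1 mOsm/kg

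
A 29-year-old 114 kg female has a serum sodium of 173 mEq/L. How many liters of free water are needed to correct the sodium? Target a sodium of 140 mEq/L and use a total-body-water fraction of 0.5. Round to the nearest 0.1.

13.4 L

TBW = 0.5 · 114 = 57 L
Free water deficit = TBW · (Na/140 − 1)
= 57 · (173/140 − 1)
= 57 · 0.2357
= 13.43 L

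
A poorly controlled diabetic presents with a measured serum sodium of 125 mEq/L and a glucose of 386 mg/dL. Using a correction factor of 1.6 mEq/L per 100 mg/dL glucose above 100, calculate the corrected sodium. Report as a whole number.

Corrected Na = measured Na + 1.6 · (glucose − 100)/100
= 125 + 1.6 · (386 − 100)/100
= 125 + 4.6
= 129.6 mEq/L

130 mEq/L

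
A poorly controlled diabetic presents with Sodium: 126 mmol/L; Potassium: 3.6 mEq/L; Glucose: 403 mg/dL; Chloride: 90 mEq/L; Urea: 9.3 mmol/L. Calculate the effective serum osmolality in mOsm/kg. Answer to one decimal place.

Effective osmolality excludes urea (freely permeant across cell membranes):
2·Na + glucose/18
= 2·126 + 403/18
= 252 + 22.39
= 274.39 mOsm/kg

274.4 mOsm/kg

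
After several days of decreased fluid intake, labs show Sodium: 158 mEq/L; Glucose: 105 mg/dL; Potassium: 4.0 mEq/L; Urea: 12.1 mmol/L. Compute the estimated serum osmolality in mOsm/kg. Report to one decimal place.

333.9 mOsm/kg

Calculated osmolality = 2·Na + glucose/18 + urea
= 2·158 + 105/18 + 12.1
= 316 + 5.83 + 12.10
= 333.93 mOsm/kg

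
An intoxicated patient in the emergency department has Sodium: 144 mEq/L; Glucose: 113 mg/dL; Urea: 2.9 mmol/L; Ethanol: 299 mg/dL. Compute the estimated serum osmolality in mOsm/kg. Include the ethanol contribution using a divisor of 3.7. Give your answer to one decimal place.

Calculated osmolality = 2·Na + glucose/18 + urea + ethanol/3.7
= 2·144 + 113/18 + 2.9 + 299/3.7
= 288 + 6.28 + 2.90 + 80.81
= 377.99 mOsm/kg

378.0 mOsm/kg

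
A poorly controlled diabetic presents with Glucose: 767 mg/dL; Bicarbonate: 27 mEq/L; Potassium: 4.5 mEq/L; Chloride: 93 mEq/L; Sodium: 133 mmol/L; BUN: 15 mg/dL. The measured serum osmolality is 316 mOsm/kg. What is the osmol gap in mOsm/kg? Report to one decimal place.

2.0 mOsm/kg

Calculated osmolality = 2·Na + glucose/18 + BUN/2.8
= 2·133 + 767/18 + 15/2.8
= 266 + 42.61 + 5.36
= 313.97 mOsm/kg ≈ 314.0 mOsm/kg
Osmolar gap = measured − calculated = 316 − 314.0 = 2.0 mOsm/kg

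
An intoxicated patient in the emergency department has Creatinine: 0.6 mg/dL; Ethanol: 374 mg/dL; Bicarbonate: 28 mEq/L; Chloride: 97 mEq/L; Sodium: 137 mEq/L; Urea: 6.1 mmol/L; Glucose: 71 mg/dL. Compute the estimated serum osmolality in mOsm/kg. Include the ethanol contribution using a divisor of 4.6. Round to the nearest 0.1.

365.3 mOsm/kg

Calculated osmolality = 2·Na + glucose/18 + urea + ethanol/4.6
= 2·137 + 71/18 + 6.1 + 374/4.6
= 274 + 3.94 + 6.10 + 81.30
= 365.34 mOsm/kg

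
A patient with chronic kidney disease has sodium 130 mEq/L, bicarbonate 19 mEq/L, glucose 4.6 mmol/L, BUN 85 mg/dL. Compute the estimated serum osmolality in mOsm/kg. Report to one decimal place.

295.0 mOsm/kg

Calculated osmolality = 2·Na + glucose + BUN/2.8
= 2·130 + 4.6 + 85/2.8
= 260 + 4.60 + 30.36
= 294.96 mOsm/kg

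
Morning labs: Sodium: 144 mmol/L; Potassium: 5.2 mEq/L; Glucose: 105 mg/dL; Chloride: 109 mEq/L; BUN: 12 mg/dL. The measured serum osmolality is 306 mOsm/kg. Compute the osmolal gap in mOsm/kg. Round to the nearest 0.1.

Calculated osmolality = 2·Na + glucose/18 + BUN/2.8
= 2·144 + 105/18 + 12/2.8
= 288 + 5.83 + 4.29
= 298.12 mOsm/kg ≈ 298.1 mOsm/kg
Osmolar gap = measured − calculated = 306 − 298.1 = 7.9 mOsm/kg

7.9 mOsm/kg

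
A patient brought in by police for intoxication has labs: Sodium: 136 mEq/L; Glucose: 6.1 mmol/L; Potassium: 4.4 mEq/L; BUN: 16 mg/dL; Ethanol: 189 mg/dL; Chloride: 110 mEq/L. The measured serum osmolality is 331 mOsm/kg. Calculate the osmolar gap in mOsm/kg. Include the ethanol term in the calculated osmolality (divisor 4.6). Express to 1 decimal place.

6.1 mOsm/kg

Calculated osmolality = 2·Na + glucose + BUN/2.8 + ethanol/4.6
= 2·136 + 6.1 + 16/2.8 + 189/4.6
= 272 + 6.10 + 5.71 + 41.09
= 324.9 mOsm/kg ≈ 324.9 mOsm/kg
Osmolar gap = measured − calculated = 331 − 324.9 = 6.1 mOsm/kg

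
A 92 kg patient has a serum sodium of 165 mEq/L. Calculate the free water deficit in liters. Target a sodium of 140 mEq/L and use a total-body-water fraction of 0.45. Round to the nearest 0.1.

TBW = 0.45 · 92 = 41.4 L
Free water deficit = TBW · (Na/140 − 1)
= 41.4 · (165/140 − 1)
= 41.4 · 0.1786
= 7.39 L

7.4 L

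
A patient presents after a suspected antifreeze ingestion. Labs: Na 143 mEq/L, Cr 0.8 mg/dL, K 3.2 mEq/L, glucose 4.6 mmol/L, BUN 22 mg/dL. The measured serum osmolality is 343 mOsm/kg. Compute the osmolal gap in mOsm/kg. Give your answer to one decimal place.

44.5 mOsm/kg

Calculated osmolality = 2·Na + glucose + BUN/2.8
= 2·143 + 4.6 + 22/2.8
= 286 + 4.60 + 7.86
= 298.46 mOsm/kg ≈ 298.5 mOsm/kg
Osmolar gap = measured − calculated = 343 − 298.5 = 44.5 mOsm/kg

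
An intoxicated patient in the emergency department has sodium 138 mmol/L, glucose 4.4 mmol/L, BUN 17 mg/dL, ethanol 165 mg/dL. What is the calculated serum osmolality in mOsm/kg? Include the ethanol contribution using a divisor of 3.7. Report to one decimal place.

Calculated osmolality = 2·Na + glucose + BUN/2.8 + ethanol/3.7
= 2·138 + 4.4 + 17/2.8 + 165/3.7
= 276 + 4.40 + 6.07 + 44.59
= 331.06 mOsm/kg

331.1 mOsm/kg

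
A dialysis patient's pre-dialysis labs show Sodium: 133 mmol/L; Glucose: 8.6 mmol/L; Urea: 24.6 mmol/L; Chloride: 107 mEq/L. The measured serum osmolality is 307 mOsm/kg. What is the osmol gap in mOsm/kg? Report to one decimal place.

7.8 mOsm/kg

Calculated osmolality = 2·Na + glucose + urea
= 2·133 + 8.6 + 24.6
= 266 + 8.60 + 24.60
= 299.2 mOsm/kg ≈ 299.2 mOsm/kg
Osmolar gap = measured − calculated = 307 − 299.2 = 7.8 mOsm/kg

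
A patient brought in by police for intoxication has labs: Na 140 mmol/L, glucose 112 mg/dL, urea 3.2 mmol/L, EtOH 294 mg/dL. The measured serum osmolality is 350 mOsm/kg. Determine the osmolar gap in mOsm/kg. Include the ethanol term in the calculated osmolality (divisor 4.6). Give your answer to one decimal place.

-3.3 mOsm/kg

Calculated osmolality = 2·Na + glucose/18 + urea + ethanol/4.6
= 2·140 + 112/18 + 3.2 + 294/4.6
= 280 + 6.22 + 3.20 + 63.91
= 353.33 mOsm/kg ≈ 353.3 mOsm/kg
Osmolar gap = measured − calculated = 350 − 353.3 = -3.3 mOsm/kg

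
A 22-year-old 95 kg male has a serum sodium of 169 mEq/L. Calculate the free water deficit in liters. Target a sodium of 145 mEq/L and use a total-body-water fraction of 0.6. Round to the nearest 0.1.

TBW = 0.6 · 95 = 57 L
Free water deficit = TBW · (Na/145 − 1)
= 57 · (169/145 − 1)
= 57 · 0.1655
= 9.43 L

9.4 L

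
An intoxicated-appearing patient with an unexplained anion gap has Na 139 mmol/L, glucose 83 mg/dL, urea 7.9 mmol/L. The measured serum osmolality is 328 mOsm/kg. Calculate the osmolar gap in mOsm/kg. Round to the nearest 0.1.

37.5 mOsm/kg

Calculated osmolality = 2·Na + glucose/18 + urea
= 2·139 + 83/18 + 7.9
= 278 + 4.61 + 7.90
= 290.51 mOsm/kg ≈ 290.5 mOsm/kg
Osmolar gap = measured − calculated = 328 − 290.5 = 37.5 mOsm/kg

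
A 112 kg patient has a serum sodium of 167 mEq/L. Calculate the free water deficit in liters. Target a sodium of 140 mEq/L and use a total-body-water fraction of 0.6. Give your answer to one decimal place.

13.0 L

TBW = 0.6 · 112 = 67.2 L
Free water deficit = TBW · (Na/140 − 1)
= 67.2 · (167/140 − 1)
= 67.2 · 0.1929
= 12.96 L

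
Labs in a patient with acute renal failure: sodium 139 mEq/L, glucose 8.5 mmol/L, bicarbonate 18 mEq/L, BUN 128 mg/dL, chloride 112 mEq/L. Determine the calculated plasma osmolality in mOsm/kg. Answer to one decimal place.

332.2 mOsm/kg

Calculated osmolality = 2·Na + glucose + BUN/2.8
= 2·139 + 8.5 + 128/2.8
= 278 + 8.50 + 45.71
= 332.21 mOsm/kg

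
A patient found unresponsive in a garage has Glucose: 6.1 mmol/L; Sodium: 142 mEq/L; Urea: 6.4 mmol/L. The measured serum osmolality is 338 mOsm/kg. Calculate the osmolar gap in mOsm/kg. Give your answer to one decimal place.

Calculated osmolality = 2·Na + glucose + urea
= 2·142 + 6.1 + 6.4
= 284 + 6.10 + 6.40
= 296.5 mOsm/kg ≈ 296.5 mOsm/kg
Osmolar gap = measured − calculated = 338 − 296.5 = 41.5 mOsm/kg

41.5 mOsm/kg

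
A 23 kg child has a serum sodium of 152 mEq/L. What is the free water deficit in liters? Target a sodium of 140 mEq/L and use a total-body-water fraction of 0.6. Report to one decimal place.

TBW = 0.6 · 23 = 13.8 L
Free water deficit = TBW · (Na/140 − 1)
= 13.8 · (152/140 − 1)
= 13.8 · 0.0857
= 1.18 L

1.2 L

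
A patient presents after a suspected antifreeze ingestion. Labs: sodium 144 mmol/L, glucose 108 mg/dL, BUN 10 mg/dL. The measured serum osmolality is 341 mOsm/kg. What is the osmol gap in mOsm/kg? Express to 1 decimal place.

Calculated osmolality = 2·Na + glucose/18 + BUN/2.8
= 2·144 + 108/18 + 10/2.8
= 288 + 6 + 3.57
= 297.57 mOsm/kg ≈ 297.6 mOsm/kg
Osmolar gap = measured − calculated = 341 − 297.6 = 43.4 mOsm/kg

43.4 mOsm/kg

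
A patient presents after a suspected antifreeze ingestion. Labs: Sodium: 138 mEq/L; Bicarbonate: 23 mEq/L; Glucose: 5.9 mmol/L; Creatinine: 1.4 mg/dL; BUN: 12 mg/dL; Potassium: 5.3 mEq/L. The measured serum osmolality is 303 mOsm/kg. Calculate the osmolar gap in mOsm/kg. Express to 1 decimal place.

16.8 mOsm/kg

Calculated osmolality = 2·Na + glucose + BUN/2.8
= 2·138 + 5.9 + 12/2.8
= 276 + 5.90 + 4.29
= 286.19 mOsm/kg ≈ 286.2 mOsm/kg
Osmolar gap = measured − calculated = 303 − 286.2 = 16.8 mOsm/kg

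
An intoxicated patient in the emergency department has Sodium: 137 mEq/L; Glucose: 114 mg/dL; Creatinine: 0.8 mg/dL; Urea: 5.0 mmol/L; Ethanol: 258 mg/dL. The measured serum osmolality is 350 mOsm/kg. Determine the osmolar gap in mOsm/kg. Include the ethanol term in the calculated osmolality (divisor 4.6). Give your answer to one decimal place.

8.6 mOsm/kg

Calculated osmolality = 2·Na + glucose/18 + urea + ethanol/4.6
= 2·137 + 114/18 + 5 + 258/4.6
= 274 + 6.33 + 5 + 56.09
= 341.42 mOsm/kg ≈ 341.4 mOsm/kg
Osmolar gap = measured − calculated = 350 − 341.4 = 8.6 mOsm/kg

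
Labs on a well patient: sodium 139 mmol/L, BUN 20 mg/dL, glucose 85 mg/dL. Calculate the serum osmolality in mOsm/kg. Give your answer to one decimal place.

Calculated osmolality = 2·Na + glucose/18 + BUN/2.8
= 2·139 + 85/18 + 20/2.8
= 278 + 4.72 + 7.14
= 289.86 mOsm/kg

289.9 mOsm/kg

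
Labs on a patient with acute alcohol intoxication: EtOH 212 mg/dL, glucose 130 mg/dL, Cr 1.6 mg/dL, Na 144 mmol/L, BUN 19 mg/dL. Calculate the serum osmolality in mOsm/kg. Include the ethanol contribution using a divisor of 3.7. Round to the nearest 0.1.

359.3 mOsm/kg

Calculated osmolality = 2·Na + glucose/18 + BUN/2.8 + ethanol/3.7
= 2·144 + 130/18 + 19/2.8 + 212/3.7
= 288 + 7.22 + 6.79 + 57.30
= 359.31 mOsm/kg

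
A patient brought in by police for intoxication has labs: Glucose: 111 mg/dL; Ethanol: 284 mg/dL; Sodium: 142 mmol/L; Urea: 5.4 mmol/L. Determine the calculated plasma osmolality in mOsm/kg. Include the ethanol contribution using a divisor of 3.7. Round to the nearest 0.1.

Calculated osmolality = 2·Na + glucose/18 + urea + ethanol/3.7
= 2·142 + 111/18 + 5.4 + 284/3.7
= 284 + 6.17 + 5.40 + 76.76
= 372.33 mOsm/kg

372.3 mOsm/kg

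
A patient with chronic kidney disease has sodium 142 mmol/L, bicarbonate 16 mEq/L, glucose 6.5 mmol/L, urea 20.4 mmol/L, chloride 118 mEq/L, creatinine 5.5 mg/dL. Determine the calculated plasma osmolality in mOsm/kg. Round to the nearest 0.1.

Calculated osmolality = 2·Na + glucose + urea
= 2·142 + 6.5 + 20.4
= 284 + 6.50 + 20.40
= 310.9 mOsm/kg

310.9 mOsm/kg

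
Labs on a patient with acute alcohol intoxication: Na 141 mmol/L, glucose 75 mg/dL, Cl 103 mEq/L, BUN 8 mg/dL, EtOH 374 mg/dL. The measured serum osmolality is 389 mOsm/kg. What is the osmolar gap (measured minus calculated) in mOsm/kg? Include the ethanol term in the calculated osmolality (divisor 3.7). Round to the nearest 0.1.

Calculated osmolality = 2·Na + glucose/18 + BUN/2.8 + ethanol/3.7
= 2·141 + 75/18 + 8/2.8 + 374/3.7
= 282 + 4.17 + 2.86 + 101.08
= 390.11 mOsm/kg ≈ 390.1 mOsm/kg
Osmolar gap = measured − calculated = 389 − 390.1 = -1.1 mOsm/kg

-1.1 mOsm/kg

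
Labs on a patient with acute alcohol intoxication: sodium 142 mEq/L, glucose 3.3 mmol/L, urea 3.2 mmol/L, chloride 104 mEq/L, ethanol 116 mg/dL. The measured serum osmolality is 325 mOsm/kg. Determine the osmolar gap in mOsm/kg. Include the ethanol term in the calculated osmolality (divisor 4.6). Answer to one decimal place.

Calculated osmolality = 2·Na + glucose + urea + ethanol/4.6
= 2·142 + 3.3 + 3.2 + 116/4.6
= 284 + 3.30 + 3.20 + 25.22
= 315.72 mOsm/kg ≈ 315.7 mOsm/kg
Osmolar gap = measured − calculated = 325 − 315.7 = 9.3 mOsm/kg

9.3 mOsm/kg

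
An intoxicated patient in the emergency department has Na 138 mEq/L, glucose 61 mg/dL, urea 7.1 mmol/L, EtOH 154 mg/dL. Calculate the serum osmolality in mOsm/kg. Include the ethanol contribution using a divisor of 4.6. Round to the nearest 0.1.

Calculated osmolality = 2·Na + glucose/18 + urea + ethanol/4.6
= 2·138 + 61/18 + 7.1 + 154/4.6
= 276 + 3.39 + 7.10 + 33.48
= 319.97 mOsm/kg

320.0 mOsm/kg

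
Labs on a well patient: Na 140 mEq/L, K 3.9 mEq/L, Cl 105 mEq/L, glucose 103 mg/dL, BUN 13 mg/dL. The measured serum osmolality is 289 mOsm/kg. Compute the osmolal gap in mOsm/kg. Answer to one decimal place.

-1.4 mOsm/kg

Calculated osmolality = 2·Na + glucose/18 + BUN/2.8
= 2·140 + 103/18 + 13/2.8
= 280 + 5.72 + 4.64
= 290.36 mOsm/kg ≈ 290.4 mOsm/kg
Osmolar gap = measured − calculated = 289 − 290.4 = -1.4 mOsm/kg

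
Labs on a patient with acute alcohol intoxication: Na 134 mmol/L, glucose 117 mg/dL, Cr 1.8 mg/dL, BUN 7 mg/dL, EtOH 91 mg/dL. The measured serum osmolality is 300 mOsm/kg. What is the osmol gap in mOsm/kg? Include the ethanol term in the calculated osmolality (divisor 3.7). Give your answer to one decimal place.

-1.6 mOsm/kg

Calculated osmolality = 2·Na + glucose/18 + BUN/2.8 + ethanol/3.7
= 2·134 + 117/18 + 7/2.8 + 91/3.7
= 268 + 6.50 + 2.50 + 24.59
= 301.59 mOsm/kg ≈ 301.6 mOsm/kg
Osmolar gap = measured − calculated = 300 − 301.6 = -1.6 mOsm/kg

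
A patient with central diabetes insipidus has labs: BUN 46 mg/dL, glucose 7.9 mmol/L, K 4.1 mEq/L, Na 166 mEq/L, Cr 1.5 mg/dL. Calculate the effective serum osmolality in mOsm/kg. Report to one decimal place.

339.9 mOsm/kg

Effective osmolality excludes urea (freely permeant across cell membranes):
2·Na + glucose
= 2·166 + 7.9
= 332 + 7.9
= 339.9 mOsm/kg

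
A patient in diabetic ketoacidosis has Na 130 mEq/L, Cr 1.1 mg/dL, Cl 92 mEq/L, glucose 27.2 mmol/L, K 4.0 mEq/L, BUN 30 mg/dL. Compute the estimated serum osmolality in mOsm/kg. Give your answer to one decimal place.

Calculated osmolality = 2·Na + glucose + BUN/2.8
= 2·130 + 27.2 + 30/2.8
= 260 + 27.20 + 10.71
= 297.91 mOsm/kg

297.9 mOsm/kg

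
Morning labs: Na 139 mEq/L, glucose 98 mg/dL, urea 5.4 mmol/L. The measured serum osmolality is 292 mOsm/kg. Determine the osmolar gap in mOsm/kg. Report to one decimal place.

3.2 mOsm/kg

Calculated osmolality = 2·Na + glucose/18 + urea
= 2·139 + 98/18 + 5.4
= 278 + 5.44 + 5.40
= 288.84 mOsm/kg ≈ 288.8 mOsm/kg
Osmolar gap = measured − calculated = 292 − 288.8 = 3.2 mOsm/kg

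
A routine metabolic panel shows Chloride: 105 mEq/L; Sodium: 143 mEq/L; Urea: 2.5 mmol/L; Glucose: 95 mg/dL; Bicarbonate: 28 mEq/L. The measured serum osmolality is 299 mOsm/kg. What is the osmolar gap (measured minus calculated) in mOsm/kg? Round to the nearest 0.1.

Calculated osmolality = 2·Na + glucose/18 + urea
= 2·143 + 95/18 + 2.5
= 286 + 5.28 + 2.50
= 293.78 mOsm/kg ≈ 293.8 mOsm/kg
Osmolar gap = measured − calculated = 299 − 293.8 = 5.2 mOsm/kg

5.2 mOsm/kg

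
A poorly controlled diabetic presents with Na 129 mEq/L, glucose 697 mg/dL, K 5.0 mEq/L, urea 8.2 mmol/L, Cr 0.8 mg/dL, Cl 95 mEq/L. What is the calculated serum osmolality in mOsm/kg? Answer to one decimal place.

Calculated osmolality = 2·Na + glucose/18 + urea
= 2·129 + 697/18 + 8.2
= 258 + 38.72 + 8.20
= 304.92 mOsm/kg

304.9 mOsm/kg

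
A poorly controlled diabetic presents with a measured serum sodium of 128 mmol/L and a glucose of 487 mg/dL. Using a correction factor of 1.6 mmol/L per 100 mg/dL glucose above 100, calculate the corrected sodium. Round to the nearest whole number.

134 mmol/L

Corrected Na = measured Na + 1.6 · (glucose − 100)/100
= 128 + 1.6 · (487 − 100)/100
= 128 + 6.2
= 134.2 mmol/L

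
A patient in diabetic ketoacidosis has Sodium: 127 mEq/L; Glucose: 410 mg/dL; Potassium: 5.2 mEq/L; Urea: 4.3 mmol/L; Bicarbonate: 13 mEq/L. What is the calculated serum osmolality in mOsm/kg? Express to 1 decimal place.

Calculated osmolality = 2·Na + glucose/18 + urea
= 2·127 + 410/18 + 4.3
= 254 + 22.78 + 4.30
= 281.08 mOsm/kg

281.1 mOsm/kg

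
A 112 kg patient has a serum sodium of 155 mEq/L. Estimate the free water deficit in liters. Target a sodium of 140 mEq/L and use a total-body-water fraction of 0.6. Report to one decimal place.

TBW = 0.6 · 112 = 67.2 L
Free water deficit = TBW · (Na/140 − 1)
= 67.2 · (155/140 − 1)
= 67.2 · 0.1071
= 7.2 L

7.2 L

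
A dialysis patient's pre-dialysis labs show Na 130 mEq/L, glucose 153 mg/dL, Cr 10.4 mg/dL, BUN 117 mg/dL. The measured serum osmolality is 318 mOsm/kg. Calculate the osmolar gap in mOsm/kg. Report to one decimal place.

Calculated osmolality = 2·Na + glucose/18 + BUN/2.8
= 2·130 + 153/18 + 117/2.8
= 260 + 8.50 + 41.79
= 310.29 mOsm/kg ≈ 310.3 mOsm/kg
Osmolar gap = measured − calculated = 318 − 310.3 = 7.7 mOsm/kg

7.7 mOsm/kg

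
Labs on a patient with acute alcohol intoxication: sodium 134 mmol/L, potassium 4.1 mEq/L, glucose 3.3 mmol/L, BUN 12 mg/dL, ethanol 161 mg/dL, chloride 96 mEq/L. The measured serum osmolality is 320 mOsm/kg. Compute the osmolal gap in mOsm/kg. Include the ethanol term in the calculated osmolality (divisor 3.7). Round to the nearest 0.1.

0.9 mOsm/kg

Calculated osmolality = 2·Na + glucose + BUN/2.8 + ethanol/3.7
= 2·134 + 3.3 + 12/2.8 + 161/3.7
= 268 + 3.30 + 4.29 + 43.51
= 319.1 mOsm/kg ≈ 319.1 mOsm/kg
Osmolar gap = measured − calculated = 320 − 319.1 = 0.9 mOsm/kg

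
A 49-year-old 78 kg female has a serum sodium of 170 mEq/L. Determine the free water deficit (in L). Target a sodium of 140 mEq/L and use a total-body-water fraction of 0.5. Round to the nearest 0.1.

8.4 L

TBW = 0.5 · 78 = 39 L
Free water deficit = TBW · (Na/140 − 1)
= 39 · (170/140 − 1)
= 39 · 0.2143
= 8.36 L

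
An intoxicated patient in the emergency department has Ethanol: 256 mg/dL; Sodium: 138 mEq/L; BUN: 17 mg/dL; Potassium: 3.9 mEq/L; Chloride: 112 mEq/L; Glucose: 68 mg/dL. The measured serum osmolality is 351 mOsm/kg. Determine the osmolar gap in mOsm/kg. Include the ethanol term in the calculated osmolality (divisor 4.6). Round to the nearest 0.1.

Calculated osmolality = 2·Na + glucose/18 + BUN/2.8 + ethanol/4.6
= 2·138 + 68/18 + 17/2.8 + 256/4.6
= 276 + 3.78 + 6.07 + 55.65
= 341.5 mOsm/kg ≈ 341.5 mOsm/kg
Osmolar gap = measured − calculated = 351 − 341.5 = 9.5 mOsm/kg

9.5 mOsm/kg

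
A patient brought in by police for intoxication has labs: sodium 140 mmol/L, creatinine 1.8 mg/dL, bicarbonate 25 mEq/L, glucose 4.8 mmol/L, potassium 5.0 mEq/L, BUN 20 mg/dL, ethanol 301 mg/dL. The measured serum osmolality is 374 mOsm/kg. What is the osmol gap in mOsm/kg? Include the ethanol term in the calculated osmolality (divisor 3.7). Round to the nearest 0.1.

Calculated osmolality = 2·Na + glucose + BUN/2.8 + ethanol/3.7
= 2·140 + 4.8 + 20/2.8 + 301/3.7
= 280 + 4.80 + 7.14 + 81.35
= 373.29 mOsm/kg ≈ 373.3 mOsm/kg
Osmolar gap = measured − calculated = 374 − 373.3 = 0.7 mOsm/kg

0.7 mOsm/kg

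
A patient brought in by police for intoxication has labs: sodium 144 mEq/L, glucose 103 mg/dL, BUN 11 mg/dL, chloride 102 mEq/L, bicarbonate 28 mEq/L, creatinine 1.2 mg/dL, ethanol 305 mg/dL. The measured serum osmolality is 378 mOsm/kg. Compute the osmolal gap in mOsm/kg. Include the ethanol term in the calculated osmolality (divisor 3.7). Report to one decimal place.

-2.1 mOsm/kg

Calculated osmolality = 2·Na + glucose/18 + BUN/2.8 + ethanol/3.7
= 2·144 + 103/18 + 11/2.8 + 305/3.7
= 288 + 5.72 + 3.93 + 82.43
= 380.08 mOsm/kg ≈ 380.1 mOsm/kg
Osmolar gap = measured − calculated = 378 − 380.1 = -2.1 mOsm/kg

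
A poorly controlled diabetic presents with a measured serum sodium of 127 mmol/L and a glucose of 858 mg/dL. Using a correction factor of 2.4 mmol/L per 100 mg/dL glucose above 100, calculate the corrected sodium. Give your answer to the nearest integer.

Corrected Na = measured Na + 2.4 · (glucose − 100)/100
= 127 + 2.4 · (858 − 100)/100
= 127 + 18.2
= 145.2 mmol/L

145 mmol/L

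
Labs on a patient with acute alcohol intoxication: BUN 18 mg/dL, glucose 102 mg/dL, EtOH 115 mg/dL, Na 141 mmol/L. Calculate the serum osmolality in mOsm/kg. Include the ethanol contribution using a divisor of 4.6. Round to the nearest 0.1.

Calculated osmolality = 2·Na + glucose/18 + BUN/2.8 + ethanol/4.6
= 2·141 + 102/18 + 18/2.8 + 115/4.6
= 282 + 5.67 + 6.43 + 25
= 319.1 mOsm/kg

319.1 mOsm/kg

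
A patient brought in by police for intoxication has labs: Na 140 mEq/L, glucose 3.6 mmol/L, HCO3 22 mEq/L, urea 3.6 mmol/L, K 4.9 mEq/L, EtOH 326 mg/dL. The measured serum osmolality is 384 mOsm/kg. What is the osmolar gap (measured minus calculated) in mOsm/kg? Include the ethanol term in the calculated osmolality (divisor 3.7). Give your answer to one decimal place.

Calculated osmolality = 2·Na + glucose + urea + ethanol/3.7
= 2·140 + 3.6 + 3.6 + 326/3.7
= 280 + 3.60 + 3.60 + 88.11
= 375.31 mOsm/kg ≈ 375.3 mOsm/kg
Osmolar gap = measured − calculated = 384 − 375.3 = 8.7 mOsm/kg

8.7 mOsm/kg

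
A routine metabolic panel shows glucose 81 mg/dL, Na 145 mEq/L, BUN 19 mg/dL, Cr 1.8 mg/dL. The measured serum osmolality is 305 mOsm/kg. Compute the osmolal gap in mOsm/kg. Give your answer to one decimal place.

3.7 mOsm/kg

Calculated osmolality = 2·Na + glucose/18 + BUN/2.8
= 2·145 + 81/18 + 19/2.8
= 290 + 4.50 + 6.79
= 301.29 mOsm/kg ≈ 301.3 mOsm/kg
Osmolar gap = measured − calculated = 305 − 301.3 = 3.7 mOsm/kg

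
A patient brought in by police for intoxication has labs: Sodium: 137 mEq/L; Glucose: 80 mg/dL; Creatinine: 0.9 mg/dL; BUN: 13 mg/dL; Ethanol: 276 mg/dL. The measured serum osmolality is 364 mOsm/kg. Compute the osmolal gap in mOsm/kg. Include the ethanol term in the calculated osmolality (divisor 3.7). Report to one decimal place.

6.3 mOsm/kg

Calculated osmolality = 2·Na + glucose/18 + BUN/2.8 + ethanol/3.7
= 2·137 + 80/18 + 13/2.8 + 276/3.7
= 274 + 4.44 + 4.64 + 74.59
= 357.67 mOsm/kg ≈ 357.7 mOsm/kg
Osmolar gap = measured − calculated = 364 − 357.7 = 6.3 mOsm/kg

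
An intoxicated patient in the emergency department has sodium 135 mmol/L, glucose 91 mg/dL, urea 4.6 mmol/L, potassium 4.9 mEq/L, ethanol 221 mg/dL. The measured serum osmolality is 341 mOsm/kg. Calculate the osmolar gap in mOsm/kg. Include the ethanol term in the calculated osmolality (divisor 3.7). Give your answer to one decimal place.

1.6 mOsm/kg

Calculated osmolality = 2·Na + glucose/18 + urea + ethanol/3.7
= 2·135 + 91/18 + 4.6 + 221/3.7
= 270 + 5.06 + 4.60 + 59.73
= 339.39 mOsm/kg ≈ 339.4 mOsm/kg
Osmolar gap = measured − calculated = 341 − 339.4 = 1.6 mOsm/kg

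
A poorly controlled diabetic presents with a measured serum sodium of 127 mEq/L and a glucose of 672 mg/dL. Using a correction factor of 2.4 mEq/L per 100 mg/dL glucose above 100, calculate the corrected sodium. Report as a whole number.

141 mEq/L

Corrected Na = measured Na + 2.4 · (glucose − 100)/100
= 127 + 2.4 · (672 − 100)/100
= 127 + 13.7
= 140.7 mEq/L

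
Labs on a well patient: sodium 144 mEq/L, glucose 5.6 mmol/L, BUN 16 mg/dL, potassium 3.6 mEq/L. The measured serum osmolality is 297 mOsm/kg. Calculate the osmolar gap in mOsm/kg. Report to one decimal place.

-2.3 mOsm/kg

Calculated osmolality = 2·Na + glucose + BUN/2.8
= 2·144 + 5.6 + 16/2.8
= 288 + 5.60 + 5.71
= 299.31 mOsm/kg ≈ 299.3 mOsm/kg
Osmolar gap = measured − calculated = 297 − 299.3 = -2.3 mOsm/kg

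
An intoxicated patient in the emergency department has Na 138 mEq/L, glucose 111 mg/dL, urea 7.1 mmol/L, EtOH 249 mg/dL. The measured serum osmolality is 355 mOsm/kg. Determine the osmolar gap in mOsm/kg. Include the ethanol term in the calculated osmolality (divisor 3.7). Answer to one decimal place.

Calculated osmolality = 2·Na + glucose/18 + urea + ethanol/3.7
= 2·138 + 111/18 + 7.1 + 249/3.7
= 276 + 6.17 + 7.10 + 67.30
= 356.57 mOsm/kg ≈ 356.6 mOsm/kg
Osmolar gap = measured − calculated = 355 − 356.6 = -1.6 mOsm/kg

-1.6 mOsm/kg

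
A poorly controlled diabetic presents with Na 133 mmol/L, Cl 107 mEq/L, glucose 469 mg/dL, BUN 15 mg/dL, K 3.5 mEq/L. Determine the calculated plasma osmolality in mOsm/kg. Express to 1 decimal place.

297.4 mOsm/kg

Calculated osmolality = 2·Na + glucose/18 + BUN/2.8
= 2·133 + 469/18 + 15/2.8
= 266 + 26.06 + 5.36
= 297.42 mOsm/kg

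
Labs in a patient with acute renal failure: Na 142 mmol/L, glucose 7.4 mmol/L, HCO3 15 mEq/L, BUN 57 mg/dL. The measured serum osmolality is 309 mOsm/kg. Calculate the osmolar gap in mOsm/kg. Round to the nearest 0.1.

-2.8 mOsm/kg

Calculated osmolality = 2·Na + glucose + BUN/2.8
= 2·142 + 7.4 + 57/2.8
= 284 + 7.40 + 20.36
= 311.76 mOsm/kg ≈ 311.8 mOsm/kg
Osmolar gap = measured − calculated = 309 − 311.8 = -2.8 mOsm/kg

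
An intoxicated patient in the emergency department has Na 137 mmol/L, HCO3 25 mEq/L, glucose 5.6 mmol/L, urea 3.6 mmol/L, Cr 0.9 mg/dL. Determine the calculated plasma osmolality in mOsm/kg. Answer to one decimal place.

283.2 mOsm/kg

Calculated osmolality = 2·Na + glucose + urea
= 2·137 + 5.6 + 3.6
= 274 + 5.60 + 3.60
= 283.2 mOsm/kg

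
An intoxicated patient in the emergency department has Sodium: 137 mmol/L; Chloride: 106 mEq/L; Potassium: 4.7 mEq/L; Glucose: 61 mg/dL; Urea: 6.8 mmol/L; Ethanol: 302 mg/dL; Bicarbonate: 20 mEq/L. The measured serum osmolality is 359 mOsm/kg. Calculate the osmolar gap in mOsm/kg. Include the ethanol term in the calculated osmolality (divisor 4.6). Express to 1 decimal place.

9.2 mOsm/kg

Calculated osmolality = 2·Na + glucose/18 + urea + ethanol/4.6
= 2·137 + 61/18 + 6.8 + 302/4.6
= 274 + 3.39 + 6.80 + 65.65
= 349.84 mOsm/kg ≈ 349.8 mOsm/kg
Osmolar gap = measured − calculated = 359 − 349.8 = 9.2 mOsm/kg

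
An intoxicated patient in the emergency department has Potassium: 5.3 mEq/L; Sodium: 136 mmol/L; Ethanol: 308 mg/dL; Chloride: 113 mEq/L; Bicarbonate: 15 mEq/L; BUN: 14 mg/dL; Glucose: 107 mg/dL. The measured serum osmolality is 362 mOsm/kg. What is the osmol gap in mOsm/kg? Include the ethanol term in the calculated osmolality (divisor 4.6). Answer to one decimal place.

Calculated osmolality = 2·Na + glucose/18 + BUN/2.8 + ethanol/4.6
= 2·136 + 107/18 + 14/2.8 + 308/4.6
= 272 + 5.94 + 5 + 66.96
= 349.9 mOsm/kg ≈ 349.9 mOsm/kg
Osmolar gap = measured − calculated = 362 − 349.9 = 12.1 mOsm/kg

12.1 mOsm/kg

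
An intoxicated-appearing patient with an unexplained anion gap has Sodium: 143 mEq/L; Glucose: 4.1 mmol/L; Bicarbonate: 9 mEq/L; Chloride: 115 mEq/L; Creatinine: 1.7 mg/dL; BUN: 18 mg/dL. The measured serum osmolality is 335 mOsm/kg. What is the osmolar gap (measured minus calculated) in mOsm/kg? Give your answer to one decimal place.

38.5 mOsm/kg

Calculated osmolality = 2·Na + glucose + BUN/2.8
= 2·143 + 4.1 + 18/2.8
= 286 + 4.10 + 6.43
= 296.53 mOsm/kg ≈ 296.5 mOsm/kg
Osmolar gap = measured − calculated = 335 − 296.5 = 38.5 mOsm/kg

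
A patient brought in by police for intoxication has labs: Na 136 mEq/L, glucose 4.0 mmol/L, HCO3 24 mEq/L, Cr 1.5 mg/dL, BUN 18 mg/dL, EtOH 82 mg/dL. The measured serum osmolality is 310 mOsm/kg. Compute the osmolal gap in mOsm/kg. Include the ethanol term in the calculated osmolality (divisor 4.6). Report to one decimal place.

9.7 mOsm/kg

Calculated osmolality = 2·Na + glucose + BUN/2.8 + ethanol/4.6
= 2·136 + 4 + 18/2.8 + 82/4.6
= 272 + 4 + 6.43 + 17.83
= 300.26 mOsm/kg ≈ 300.3 mOsm/kg
Osmolar gap = measured − calculated = 310 − 300.3 = 9.7 mOsm/kg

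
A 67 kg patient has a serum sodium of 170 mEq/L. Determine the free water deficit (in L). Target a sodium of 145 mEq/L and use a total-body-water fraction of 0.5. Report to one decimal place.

5.8 L

TBW = 0.5 · 67 = 33.5 L
Free water deficit = TBW · (Na/145 − 1)
= 33.5 · (170/145 − 1)
= 33.5 · 0.1724
= 5.78 L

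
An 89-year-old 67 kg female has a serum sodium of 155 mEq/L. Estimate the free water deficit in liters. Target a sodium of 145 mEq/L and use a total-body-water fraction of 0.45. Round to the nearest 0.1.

TBW = 0.45 · 67 = 30.15 L
Free water deficit = TBW · (Na/145 − 1)
= 30.15 · (155/145 − 1)
= 30.15 · 0.069
= 2.08 L

2.1 L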